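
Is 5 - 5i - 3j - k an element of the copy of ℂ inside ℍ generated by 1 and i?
No. The quaternion 5 - 5i - 3j - k has j-coefficient y = -3 and k-coefficient z = -1, not both zero, so it does not lie in the complex subalgebra spanned by 1 and i.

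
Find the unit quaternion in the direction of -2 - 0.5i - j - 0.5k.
-0.8528 - 0.2132i - 0.4264j - 0.2132k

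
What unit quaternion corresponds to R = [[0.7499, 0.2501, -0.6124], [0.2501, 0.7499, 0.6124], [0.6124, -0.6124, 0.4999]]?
0.866 - 0.3536i - 0.3536j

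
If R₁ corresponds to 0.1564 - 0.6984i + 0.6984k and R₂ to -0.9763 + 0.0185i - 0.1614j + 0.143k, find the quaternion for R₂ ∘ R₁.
-0.2396 + 0.572i - 0.138j - 0.7722k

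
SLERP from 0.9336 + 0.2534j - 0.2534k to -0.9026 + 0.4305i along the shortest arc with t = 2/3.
0.947 - 0.2959i + 0.0887j - 0.0887k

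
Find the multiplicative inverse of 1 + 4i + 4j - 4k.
0.0204 - 0.0816i - 0.0816j + 0.0816k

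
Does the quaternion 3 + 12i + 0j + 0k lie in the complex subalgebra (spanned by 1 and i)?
Yes. The quaternion 3 + 12i has j- and k-coefficients y = z = 0, so it lies in the complex subalgebra spanned by 1 and i.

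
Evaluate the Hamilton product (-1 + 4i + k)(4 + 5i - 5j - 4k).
-20 + 16i + 26j - 12k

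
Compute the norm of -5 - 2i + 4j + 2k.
7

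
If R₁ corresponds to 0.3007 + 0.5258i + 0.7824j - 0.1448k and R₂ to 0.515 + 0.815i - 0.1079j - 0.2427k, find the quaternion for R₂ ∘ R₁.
-0.2244 + 0.7214i + 0.3609j + 0.5468k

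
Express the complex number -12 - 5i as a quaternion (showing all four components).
-12 - 5i + 0j + 0k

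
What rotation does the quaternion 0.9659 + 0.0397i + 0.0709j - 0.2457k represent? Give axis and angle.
axis = (0.1534, 0.274, -0.9494), θ = π/6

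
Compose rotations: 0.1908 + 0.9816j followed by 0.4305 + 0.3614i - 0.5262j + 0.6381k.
0.5987 - 0.5574i + 0.3222j + 0.4765k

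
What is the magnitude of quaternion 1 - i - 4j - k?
√19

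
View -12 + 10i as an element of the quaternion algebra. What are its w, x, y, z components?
-12 + 10i + 0j + 0k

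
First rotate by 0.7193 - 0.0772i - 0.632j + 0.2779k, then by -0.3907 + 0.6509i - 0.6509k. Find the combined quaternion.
-0.0499 + 0.087i + 0.1163j - 0.9881k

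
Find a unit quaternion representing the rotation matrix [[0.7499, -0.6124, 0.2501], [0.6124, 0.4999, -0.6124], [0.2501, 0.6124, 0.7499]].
0.866 + 0.3536i + 0.3536k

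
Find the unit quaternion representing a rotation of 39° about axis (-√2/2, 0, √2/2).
0.9426 - 0.236i + 0.236k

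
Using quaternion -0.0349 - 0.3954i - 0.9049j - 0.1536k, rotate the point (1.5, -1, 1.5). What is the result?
(-1.455, 0.825, -1.644)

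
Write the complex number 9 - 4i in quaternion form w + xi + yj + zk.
9 - 4i + 0j + 0k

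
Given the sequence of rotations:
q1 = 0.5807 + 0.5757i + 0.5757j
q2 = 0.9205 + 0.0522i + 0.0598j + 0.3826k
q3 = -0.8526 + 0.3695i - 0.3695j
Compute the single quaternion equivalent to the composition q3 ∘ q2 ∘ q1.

q2 · q1 = 0.4701 + 0.34i + 0.7849j + 0.2178k
q3 · q2 · q1 = -0.2364 - 0.1967i - 0.9234j + 0.23k
-0.2364 - 0.1967i - 0.9234j + 0.23k


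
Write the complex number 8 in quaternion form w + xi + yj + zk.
8 + 0i + 0j + 0k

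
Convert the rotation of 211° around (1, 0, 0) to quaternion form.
-0.2672 + 0.9636i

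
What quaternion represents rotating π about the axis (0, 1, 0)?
j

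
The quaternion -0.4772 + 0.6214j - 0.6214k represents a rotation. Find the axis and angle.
axis = (0, √2/2, -√2/2), θ = 237°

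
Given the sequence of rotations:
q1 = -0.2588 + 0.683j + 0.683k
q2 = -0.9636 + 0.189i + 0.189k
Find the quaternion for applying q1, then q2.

q2 · q1 = 0.1203 - 0.178i - 0.7872j - 0.578k
0.1203 - 0.178i - 0.7872j - 0.578k


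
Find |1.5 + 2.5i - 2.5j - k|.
3.969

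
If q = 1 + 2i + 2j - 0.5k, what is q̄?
1 - 2i - 2j + 0.5k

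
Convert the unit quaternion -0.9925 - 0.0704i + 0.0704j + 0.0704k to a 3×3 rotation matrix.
[[0.9802, 0.1298, -0.1497], [-0.1497, 0.9802, -0.1298], [0.1298, 0.1497, 0.9802]]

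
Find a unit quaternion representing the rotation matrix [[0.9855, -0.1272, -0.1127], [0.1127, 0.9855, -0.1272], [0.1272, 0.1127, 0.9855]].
0.9945 + 0.0603i - 0.0603j + 0.0603k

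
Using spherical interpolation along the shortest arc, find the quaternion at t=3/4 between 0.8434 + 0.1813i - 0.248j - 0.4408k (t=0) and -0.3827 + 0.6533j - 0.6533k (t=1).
0.624 + 0.0622i - 0.6562j + 0.4198k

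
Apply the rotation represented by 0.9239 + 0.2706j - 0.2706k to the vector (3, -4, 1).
(0.621, -5.061, -0.061)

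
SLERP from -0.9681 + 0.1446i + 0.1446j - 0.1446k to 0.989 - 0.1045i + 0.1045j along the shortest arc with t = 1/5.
-0.979 + 0.1375i + 0.0951j - 0.1163k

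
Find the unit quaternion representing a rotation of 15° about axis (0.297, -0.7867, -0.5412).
0.9914 + 0.0388i - 0.1027j - 0.0706k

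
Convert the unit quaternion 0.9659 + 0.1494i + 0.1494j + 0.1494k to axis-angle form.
axis = (√3/3, √3/3, √3/3), θ = π/6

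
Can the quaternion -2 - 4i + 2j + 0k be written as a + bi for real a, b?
No. The quaternion -2 - 4i + 2j has j-coefficient y = 2 and k-coefficient z = 0, not both zero, so it does not lie in the complex subalgebra spanned by 1 and i.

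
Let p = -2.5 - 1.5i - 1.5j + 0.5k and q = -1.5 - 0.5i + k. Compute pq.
2.5 + 2i + 3.5j - 4k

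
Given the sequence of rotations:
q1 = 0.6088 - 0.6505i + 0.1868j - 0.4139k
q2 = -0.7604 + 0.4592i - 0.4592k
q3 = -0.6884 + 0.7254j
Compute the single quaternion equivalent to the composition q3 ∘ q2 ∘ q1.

q2 · q1 = -0.3543 + 0.86i + 0.3467j + 0.1209k
q3 · q2 · q1 = -0.0076 - 0.5043i - 0.4957j - 0.7071k
-0.0076 - 0.5043i - 0.4957j - 0.7071k


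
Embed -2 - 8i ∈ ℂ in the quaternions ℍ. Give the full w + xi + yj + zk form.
-2 - 8i + 0j + 0k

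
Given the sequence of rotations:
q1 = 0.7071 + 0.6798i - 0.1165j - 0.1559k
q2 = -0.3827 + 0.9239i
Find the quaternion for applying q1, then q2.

q2 · q1 = -0.8987 + 0.3931i + 0.1886j - 0.048k
-0.8987 + 0.3931i + 0.1886j - 0.048k


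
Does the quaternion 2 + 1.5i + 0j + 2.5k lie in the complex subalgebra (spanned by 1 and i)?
No. The quaternion 2 + 1.5i + 2.5k has j-coefficient y = 0 and k-coefficient z = 2.5, not both zero, so it does not lie in the complex subalgebra spanned by 1 and i.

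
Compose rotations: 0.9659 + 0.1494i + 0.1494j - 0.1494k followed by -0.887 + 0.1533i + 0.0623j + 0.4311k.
-0.8246 - 0.0582i + 0.015j + 0.5625k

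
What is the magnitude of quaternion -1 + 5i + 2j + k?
√31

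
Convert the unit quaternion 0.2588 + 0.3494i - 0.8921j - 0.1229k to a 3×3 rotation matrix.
[[-0.6219, -0.5598, -0.5476], [-0.687, 0.7256, 0.0384], [0.3759, 0.4001, -0.8358]]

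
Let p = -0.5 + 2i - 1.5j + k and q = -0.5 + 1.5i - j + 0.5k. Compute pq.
-4.75 - 1.5i + 1.75j - 0.5k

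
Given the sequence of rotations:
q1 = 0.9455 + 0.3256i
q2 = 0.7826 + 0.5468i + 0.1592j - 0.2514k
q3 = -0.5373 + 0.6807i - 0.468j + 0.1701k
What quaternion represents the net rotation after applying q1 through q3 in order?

q2 · q1 = 0.5619 + 0.7718i + 0.0687j - 0.2895k
q3 · q2 · q1 = -0.7459 + 0.0916i + 0.0285j + 0.6591k
-0.7459 + 0.0916i + 0.0285j + 0.6591k


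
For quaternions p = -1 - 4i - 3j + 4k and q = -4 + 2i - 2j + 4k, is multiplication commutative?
No: pq = -10 + 10i + 38j - 6k ≠ -10 + 18i - 10j - 34k = qp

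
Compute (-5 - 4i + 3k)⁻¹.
-0.1 + 0.08i - 0.06k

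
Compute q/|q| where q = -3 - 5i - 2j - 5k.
-0.378 - 0.6299i - 0.252j - 0.6299k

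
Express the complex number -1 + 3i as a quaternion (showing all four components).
-1 + 3i + 0j + 0k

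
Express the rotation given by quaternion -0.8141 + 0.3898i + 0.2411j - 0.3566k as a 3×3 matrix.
[[0.6294, -0.3927, -0.6706], [0.7686, 0.4418, 0.4627], [0.1146, -0.8066, 0.5799]]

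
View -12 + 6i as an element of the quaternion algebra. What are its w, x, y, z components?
-12 + 6i + 0j + 0k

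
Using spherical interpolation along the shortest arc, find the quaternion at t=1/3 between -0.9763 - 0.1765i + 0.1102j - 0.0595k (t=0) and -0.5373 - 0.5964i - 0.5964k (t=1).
-0.8963 - 0.3475i + 0.0786j - 0.264k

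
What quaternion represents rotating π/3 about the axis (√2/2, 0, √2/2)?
0.866 + 0.3536i + 0.3536k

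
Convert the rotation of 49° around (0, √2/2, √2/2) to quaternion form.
0.91 + 0.2932j + 0.2932k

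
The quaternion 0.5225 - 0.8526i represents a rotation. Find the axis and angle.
axis = (-1, 0, 0), θ = 117°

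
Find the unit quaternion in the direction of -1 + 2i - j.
-0.4082 + 0.8165i - 0.4082j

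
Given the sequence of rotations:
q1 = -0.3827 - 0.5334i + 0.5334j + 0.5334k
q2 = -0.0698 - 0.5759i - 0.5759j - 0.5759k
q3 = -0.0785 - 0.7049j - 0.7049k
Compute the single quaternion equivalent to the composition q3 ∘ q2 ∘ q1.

q2 · q1 = 0.3339 + 0.2576i + 0.7975j - 0.4312k
q3 · q2 · q1 = 0.232 + 0.8459i - 0.4796j - 0.0199k
0.232 + 0.8459i - 0.4796j - 0.0199k


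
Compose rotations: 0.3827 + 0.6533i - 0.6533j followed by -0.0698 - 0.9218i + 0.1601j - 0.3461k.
0.6801 - 0.6245i - 0.1192j + 0.3652k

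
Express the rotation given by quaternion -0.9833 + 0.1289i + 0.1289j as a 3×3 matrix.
[[0.9668, 0.0332, -0.2535], [0.0332, 0.9668, 0.2535], [0.2535, -0.2535, 0.9335]]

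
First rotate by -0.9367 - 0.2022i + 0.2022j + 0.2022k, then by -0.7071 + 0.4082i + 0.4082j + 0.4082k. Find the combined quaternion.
0.5798 - 0.2394i - 0.6904j - 0.3603k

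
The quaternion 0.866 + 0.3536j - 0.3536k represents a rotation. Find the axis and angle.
axis = (0, √2/2, -√2/2), θ = π/3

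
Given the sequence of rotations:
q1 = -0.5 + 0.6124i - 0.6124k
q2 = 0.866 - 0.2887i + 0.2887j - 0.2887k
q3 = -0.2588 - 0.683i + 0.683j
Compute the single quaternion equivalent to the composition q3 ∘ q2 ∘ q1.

q2 · q1 = -0.433 + 0.4979i - 0.4979j - 0.5628k
q3 · q2 · q1 = 0.7922 - 0.2175i - 0.5513j + 0.1457k
0.7922 - 0.2175i - 0.5513j + 0.1457k


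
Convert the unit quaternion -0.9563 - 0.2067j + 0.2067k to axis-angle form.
axis = (0, -√2/2, √2/2), θ = 326°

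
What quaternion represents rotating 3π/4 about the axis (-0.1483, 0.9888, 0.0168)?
0.3827 - 0.137i + 0.9135j + 0.0155k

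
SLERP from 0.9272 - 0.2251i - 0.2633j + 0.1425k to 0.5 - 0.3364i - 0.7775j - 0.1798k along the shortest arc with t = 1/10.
0.9061 - 0.2437i - 0.3275j + 0.1109k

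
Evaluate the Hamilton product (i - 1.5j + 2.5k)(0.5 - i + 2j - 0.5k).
5.25 - 3.75i - 2.75j + 1.75k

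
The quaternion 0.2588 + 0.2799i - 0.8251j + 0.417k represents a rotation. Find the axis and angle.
axis = (0.2898, -0.8542, 0.4317), θ = 5π/6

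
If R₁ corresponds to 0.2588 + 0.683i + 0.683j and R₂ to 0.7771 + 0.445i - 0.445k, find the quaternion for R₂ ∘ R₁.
-0.1028 + 0.9499i + 0.2268j + 0.1888k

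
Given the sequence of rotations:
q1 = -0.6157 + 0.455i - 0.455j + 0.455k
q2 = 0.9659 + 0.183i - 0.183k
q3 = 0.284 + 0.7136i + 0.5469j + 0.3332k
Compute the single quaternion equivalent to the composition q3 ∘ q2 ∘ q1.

q2 · q1 = -0.5947 + 0.2435i - 0.606j + 0.4689k
q3 · q2 · q1 = -0.1675 + 0.1031i - 0.7508j - 0.6306k
-0.1675 + 0.1031i - 0.7508j - 0.6306k


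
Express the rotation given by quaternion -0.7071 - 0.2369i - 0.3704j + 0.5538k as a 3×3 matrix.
[[0.1122, 0.9587, 0.2614], [-0.6077, 0.2744, -0.7453], [-0.7862, -0.0752, 0.6134]]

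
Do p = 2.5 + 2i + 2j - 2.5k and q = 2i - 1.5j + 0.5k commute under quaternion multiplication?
No: pq = 0.25 + 2.25i - 9.75j - 5.75k ≠ 0.25 + 7.75i + 2.25j + 8.25k = qp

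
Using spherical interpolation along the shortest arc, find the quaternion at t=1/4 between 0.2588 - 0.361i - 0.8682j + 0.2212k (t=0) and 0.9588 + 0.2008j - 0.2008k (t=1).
0.5975 - 0.3305i - 0.7194j + 0.127k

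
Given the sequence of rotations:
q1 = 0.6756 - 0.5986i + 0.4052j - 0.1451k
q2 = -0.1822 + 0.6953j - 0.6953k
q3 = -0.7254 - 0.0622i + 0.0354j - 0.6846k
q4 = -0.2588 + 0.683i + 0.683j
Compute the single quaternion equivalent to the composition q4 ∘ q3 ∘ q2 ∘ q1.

q2 · q1 = -0.5057 + 0.2899i + 0.8121j - 0.0271k
q3 · q2 · q1 = 0.3376 + 0.3762i - 0.8072j + 0.3051k
q4 · q3 · q2 · q1 = 0.207 + 0.3416i + 0.2311j - 0.8872k
0.207 + 0.3416i + 0.2311j - 0.8872k


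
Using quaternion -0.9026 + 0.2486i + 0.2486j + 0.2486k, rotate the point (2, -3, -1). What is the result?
(0.114, -3.481, 1.367)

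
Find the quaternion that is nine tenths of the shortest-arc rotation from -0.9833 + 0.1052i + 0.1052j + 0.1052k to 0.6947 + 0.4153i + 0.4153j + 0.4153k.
-0.7621 - 0.3738i - 0.3738j - 0.3738k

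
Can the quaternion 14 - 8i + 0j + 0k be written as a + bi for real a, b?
Yes. The quaternion 14 - 8i has j- and k-coefficients y = z = 0, so it lies in the complex subalgebra spanned by 1 and i.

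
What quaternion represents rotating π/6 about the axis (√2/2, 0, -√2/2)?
0.9659 + 0.183i - 0.183k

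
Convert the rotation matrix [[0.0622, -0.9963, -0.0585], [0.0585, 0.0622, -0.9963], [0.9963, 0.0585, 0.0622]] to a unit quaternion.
0.5447 + 0.4842i - 0.4842j + 0.4842k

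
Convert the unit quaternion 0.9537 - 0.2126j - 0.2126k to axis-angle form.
axis = (0, -√2/2, -√2/2), θ = 35°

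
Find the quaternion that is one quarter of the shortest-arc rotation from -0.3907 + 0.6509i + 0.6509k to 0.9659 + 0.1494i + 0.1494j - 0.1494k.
-0.6315 + 0.4982i - 0.0471j + 0.5923k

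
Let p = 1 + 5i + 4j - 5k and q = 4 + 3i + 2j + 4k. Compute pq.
1 + 49i - 17j - 18k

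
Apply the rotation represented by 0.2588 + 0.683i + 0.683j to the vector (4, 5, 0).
(4.933, 4.067, 0.354)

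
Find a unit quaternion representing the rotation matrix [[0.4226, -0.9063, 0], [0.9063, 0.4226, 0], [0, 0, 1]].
0.8434 + 0.5373k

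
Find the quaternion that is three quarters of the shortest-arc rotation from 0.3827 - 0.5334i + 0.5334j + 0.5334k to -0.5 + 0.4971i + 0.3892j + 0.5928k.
-0.3119 + 0.2538i + 0.5486j + 0.733k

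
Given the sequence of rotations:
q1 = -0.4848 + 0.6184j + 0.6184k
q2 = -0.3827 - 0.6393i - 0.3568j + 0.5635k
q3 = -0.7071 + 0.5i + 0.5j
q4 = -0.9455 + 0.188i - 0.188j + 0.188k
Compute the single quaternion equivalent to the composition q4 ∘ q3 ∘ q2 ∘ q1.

q2 · q1 = 0.0577 - 0.2592i + 0.3317j - 0.9052k
q3 · q2 · q1 = -0.077 - 0.2405i + 0.2469j + 0.9355k
q4 · q3 · q2 · q1 = -0.0114 - 0.0094i - 0.4401j - 0.8978k
-0.0114 - 0.0094i - 0.4401j - 0.8978k


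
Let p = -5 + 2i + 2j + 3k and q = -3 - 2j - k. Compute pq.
22 - 2i + 6j - 8k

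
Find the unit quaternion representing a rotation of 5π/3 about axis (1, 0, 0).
-0.866 + 0.5i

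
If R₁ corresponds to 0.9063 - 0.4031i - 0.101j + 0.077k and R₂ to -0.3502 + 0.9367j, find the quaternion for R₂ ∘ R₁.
-0.2228 + 0.2133i + 0.8843j + 0.3506k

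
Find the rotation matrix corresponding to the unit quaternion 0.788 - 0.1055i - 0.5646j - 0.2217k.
[[0.2642, 0.4685, -0.843], [-0.2303, 0.8794, 0.4166], [0.9366, 0.0841, 0.3402]]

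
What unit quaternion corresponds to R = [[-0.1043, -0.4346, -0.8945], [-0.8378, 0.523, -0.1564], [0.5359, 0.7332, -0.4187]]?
-0.5 - 0.4448i + 0.7152j + 0.2016k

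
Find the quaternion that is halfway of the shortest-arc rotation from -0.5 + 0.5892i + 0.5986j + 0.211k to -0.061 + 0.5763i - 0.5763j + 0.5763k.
-0.3704 + 0.7696i + 0.0147j + 0.5199k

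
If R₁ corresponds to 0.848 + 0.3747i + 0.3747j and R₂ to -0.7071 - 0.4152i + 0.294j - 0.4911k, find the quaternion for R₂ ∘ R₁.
-0.5542 - 0.433i - 0.1997j - 0.6822k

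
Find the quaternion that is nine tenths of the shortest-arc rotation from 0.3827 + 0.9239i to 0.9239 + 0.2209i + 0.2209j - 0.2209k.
0.9039 + 0.3142i + 0.2053j - 0.2053k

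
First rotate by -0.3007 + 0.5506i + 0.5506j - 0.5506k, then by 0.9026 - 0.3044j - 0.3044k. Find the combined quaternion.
-0.2714 + 0.8322i + 0.4209j - 0.2378k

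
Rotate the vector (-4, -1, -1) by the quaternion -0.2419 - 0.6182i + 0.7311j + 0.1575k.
(1.851, 3.803, -0.332)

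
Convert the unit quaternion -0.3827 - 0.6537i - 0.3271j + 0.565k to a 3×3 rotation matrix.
[[0.1476, 0.8601, -0.4883], [-0.0048, -0.4931, -0.87], [-0.989, 0.1307, -0.0686]]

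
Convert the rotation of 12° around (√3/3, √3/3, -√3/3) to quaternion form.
0.9945 + 0.0603i + 0.0603j - 0.0603k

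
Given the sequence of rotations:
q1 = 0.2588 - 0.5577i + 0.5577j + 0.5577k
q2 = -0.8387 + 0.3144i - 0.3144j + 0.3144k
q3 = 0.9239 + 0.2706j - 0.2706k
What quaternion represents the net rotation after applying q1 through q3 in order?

q2 · q1 = -0.0417 + 0.1984i - 0.8998j - 0.3864k
q3 · q2 · q1 = 0.1004 - 0.1647i - 0.8963j - 0.3994k
0.1004 - 0.1647i - 0.8963j - 0.3994k


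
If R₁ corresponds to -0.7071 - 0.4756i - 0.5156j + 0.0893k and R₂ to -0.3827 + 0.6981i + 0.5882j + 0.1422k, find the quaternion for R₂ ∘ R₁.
0.8932 - 0.1858i - 0.3486j - 0.2149k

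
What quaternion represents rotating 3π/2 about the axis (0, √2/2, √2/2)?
-0.7071 + 0.5j + 0.5k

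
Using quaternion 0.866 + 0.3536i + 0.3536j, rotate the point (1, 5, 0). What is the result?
(2, 4, 2.45)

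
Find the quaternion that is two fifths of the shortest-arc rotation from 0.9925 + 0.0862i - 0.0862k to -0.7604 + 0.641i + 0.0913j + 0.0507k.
0.9704 - 0.225i - 0.0399j - 0.0776k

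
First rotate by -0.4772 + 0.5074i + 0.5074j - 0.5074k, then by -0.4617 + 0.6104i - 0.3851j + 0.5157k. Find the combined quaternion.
0.3677 - 0.5918i + 0.5209j + 0.4933k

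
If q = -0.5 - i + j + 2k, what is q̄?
-0.5 + i - j - 2k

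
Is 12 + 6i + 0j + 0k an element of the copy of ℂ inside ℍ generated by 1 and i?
Yes. The quaternion 12 + 6i has j- and k-coefficients y = z = 0, so it lies in the complex subalgebra spanned by 1 and i.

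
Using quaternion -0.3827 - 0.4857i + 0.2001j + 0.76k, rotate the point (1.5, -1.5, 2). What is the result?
(-2.717, -0.359, -0.995)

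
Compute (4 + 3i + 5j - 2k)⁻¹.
0.0741 - 0.0556i - 0.0926j + 0.037k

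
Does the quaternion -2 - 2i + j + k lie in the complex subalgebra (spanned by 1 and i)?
No. The quaternion -2 - 2i + j + k has j-coefficient y = 1 and k-coefficient z = 1, not both zero, so it does not lie in the complex subalgebra spanned by 1 and i.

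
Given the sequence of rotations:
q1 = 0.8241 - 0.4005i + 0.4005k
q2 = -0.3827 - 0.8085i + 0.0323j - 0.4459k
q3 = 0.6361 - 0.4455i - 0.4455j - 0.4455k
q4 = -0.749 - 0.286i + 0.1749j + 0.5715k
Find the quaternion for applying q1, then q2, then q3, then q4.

q2 · q1 = -0.4606 - 0.5001i + 0.529j - 0.5078k
q3 · q2 · q1 = -0.5063 + 0.349i + 0.5383j - 0.5763k
q4 · q3 · q2 · q1 = 0.7142 - 0.525i - 0.4571j - 0.0727k
0.7142 - 0.525i - 0.4571j - 0.0727k


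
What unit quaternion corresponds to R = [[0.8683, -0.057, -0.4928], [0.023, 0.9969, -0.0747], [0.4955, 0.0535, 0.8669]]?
0.9659 + 0.0332i - 0.2558j + 0.0207k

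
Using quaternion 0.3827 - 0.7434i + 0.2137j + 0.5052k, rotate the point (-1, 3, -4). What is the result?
(-0.161, -5.056, 0.642)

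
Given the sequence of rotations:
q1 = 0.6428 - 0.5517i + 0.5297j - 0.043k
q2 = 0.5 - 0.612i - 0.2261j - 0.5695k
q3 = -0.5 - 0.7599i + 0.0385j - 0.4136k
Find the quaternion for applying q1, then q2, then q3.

q2 · q1 = 0.079 - 0.3579i + 0.4074j - 0.8365k
q3 · q2 · q1 = -0.6731 + 0.2552i - 0.6883j + 0.0898k
-0.6731 + 0.2552i - 0.6883j + 0.0898k


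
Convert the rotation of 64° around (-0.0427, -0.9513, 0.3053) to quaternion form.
0.848 - 0.0226i - 0.5041j + 0.1618k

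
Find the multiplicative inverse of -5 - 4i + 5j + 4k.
-0.061 + 0.0488i - 0.061j - 0.0488k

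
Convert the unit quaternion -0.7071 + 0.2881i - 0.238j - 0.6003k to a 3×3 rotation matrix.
[[0.166, -0.9861, -0.0093], [0.7118, 0.1133, 0.6932], [-0.6825, -0.1217, 0.7207]]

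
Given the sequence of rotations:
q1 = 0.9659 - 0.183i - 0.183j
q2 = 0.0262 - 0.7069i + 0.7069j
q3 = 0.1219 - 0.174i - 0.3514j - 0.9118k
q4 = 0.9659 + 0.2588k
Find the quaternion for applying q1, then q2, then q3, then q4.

q2 · q1 = 0.0253 - 0.6876i + 0.678j + 0.2587k
q3 · q2 · q1 = 0.3576 + 0.4391i + 0.7457j - 0.3511k
q4 · q3 · q2 · q1 = 0.4363 + 0.2311i + 0.8339j - 0.2466k
0.4363 + 0.2311i + 0.8339j - 0.2466k


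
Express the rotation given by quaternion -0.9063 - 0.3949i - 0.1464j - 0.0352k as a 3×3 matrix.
[[0.9547, 0.0518, 0.2932], [0.1794, 0.6856, -0.7055], [-0.2376, 0.7261, 0.6452]]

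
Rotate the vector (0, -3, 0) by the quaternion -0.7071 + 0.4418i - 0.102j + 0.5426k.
(-2.032, -0.062, 2.206)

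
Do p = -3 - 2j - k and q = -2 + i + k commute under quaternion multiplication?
No: pq = 7 - 5i + 3j + k ≠ 7 - i + 5j - 3k = qp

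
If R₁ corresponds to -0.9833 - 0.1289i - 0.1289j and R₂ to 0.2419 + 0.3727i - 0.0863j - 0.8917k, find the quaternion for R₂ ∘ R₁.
-0.2009 - 0.5126i + 0.1686j + 0.8176k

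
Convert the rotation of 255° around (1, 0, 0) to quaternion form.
-0.6088 + 0.7934i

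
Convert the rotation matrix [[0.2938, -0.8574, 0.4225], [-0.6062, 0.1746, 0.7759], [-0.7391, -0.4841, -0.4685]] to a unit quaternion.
-0.5 + 0.63i - 0.5808j - 0.1256k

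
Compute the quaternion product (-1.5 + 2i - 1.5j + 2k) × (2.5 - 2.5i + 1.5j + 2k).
-0.5 + 2.75i - 15j + 1.25k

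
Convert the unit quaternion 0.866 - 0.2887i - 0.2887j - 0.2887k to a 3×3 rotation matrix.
[[0.6666, 0.6667, -0.3333], [-0.3333, 0.6666, 0.6667], [0.6667, -0.3333, 0.6666]]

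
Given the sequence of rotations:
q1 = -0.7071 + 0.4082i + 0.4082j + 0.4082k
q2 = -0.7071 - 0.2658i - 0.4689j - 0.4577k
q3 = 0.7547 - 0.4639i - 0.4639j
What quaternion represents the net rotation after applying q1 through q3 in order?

q2 · q1 = 0.9867 - 0.1053i - 0.0354j + 0.1179k
q3 · q2 · q1 = 0.6794 - 0.5919i - 0.4298j + 0.0566k
0.6794 - 0.5919i - 0.4298j + 0.0566k


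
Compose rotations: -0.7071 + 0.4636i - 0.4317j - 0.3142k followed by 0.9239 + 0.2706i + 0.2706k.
-0.6937 + 0.3538i - 0.1884j - 0.5984k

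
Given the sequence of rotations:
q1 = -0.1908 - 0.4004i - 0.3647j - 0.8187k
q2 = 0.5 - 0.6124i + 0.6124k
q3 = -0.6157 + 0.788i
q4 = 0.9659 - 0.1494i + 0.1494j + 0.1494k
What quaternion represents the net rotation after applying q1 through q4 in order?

q2 · q1 = 0.1608 + 0.14i - 0.9289j - 0.3029k
q3 · q2 · q1 = -0.2093 + 0.0405i + 0.8106j - 0.5455k
q4 · q3 · q2 · q1 = -0.2357 - 0.1322i + 0.6762j - 0.6853k
-0.2357 - 0.1322i + 0.6762j - 0.6853k


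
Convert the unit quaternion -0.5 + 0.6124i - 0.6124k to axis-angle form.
axis = (√2/2, 0, -√2/2), θ = 4π/3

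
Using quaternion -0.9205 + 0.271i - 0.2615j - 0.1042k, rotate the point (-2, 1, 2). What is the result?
(-1.167, 1.838, 2.064)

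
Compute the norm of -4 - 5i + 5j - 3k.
√75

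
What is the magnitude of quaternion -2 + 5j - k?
√30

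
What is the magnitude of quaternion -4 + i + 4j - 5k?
√58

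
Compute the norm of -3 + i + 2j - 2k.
√18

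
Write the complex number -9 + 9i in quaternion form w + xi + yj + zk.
-9 + 9i + 0j + 0k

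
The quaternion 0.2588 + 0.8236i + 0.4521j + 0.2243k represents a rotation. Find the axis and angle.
axis = (0.8526, 0.468, 0.2322), θ = 5π/6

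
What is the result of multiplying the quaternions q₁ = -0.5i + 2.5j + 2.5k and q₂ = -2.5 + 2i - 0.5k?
2.25 - 1.5j - 11.25k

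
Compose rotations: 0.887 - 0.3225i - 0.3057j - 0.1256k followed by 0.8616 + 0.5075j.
0.9194 - 0.3416i + 0.1868j + 0.0555k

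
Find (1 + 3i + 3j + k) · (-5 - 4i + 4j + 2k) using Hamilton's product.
-7 - 17i - 21j + 21k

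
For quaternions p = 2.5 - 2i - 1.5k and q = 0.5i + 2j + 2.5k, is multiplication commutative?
No: pq = 4.75 + 4.25i + 9.25j + 2.25k ≠ 4.75 - 1.75i + 0.75j + 10.25k = qp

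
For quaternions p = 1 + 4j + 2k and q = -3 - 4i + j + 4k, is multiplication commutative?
No: pq = -15 + 10i - 19j + 14k ≠ -15 - 18i - 3j - 18k = qp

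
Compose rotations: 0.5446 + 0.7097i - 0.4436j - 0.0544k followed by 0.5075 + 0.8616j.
0.6586 + 0.3133i + 0.2441j - 0.6391k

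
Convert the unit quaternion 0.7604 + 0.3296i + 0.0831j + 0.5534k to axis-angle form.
axis = (0.5075, 0.128, 0.8521), θ = 81°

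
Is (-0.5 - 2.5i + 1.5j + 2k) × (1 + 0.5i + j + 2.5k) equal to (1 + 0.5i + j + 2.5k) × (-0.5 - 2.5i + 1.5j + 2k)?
No: pq = -5.75 - i + 8.25j - 2.5k ≠ -5.75 - 4.5i - 6.25j + 4k = qp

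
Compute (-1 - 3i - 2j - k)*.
-1 + 3i + 2j + k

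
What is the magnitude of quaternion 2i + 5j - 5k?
√54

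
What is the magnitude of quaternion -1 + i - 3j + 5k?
6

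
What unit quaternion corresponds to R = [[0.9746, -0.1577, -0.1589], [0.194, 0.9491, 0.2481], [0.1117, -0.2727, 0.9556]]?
0.9848 - 0.1322i - 0.0687j + 0.0893k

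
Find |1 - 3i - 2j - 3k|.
√23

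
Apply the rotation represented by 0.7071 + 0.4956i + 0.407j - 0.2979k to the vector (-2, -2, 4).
(-1.511, -4.4, 1.535)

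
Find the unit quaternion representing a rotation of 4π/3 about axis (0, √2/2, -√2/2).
-0.5 + 0.6124j - 0.6124k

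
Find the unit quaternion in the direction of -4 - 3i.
-0.8 - 0.6i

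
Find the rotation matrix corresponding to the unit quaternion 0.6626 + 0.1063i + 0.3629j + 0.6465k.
[[-0.0993, -0.7796, 0.6184], [0.9339, 0.1415, 0.3284], [-0.3435, 0.6101, 0.714]]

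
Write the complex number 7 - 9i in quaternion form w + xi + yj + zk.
7 - 9i + 0j + 0k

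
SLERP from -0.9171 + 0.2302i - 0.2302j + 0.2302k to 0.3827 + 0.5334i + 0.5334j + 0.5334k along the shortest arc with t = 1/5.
-0.9315 + 0.0625i - 0.3528j + 0.0625k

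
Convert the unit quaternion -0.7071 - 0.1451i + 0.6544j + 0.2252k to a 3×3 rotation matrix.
[[0.0421, 0.1286, -0.9908], [-0.5084, 0.8565, 0.0895], [0.8601, 0.4999, 0.1014]]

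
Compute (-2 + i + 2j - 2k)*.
-2 - i - 2j + 2k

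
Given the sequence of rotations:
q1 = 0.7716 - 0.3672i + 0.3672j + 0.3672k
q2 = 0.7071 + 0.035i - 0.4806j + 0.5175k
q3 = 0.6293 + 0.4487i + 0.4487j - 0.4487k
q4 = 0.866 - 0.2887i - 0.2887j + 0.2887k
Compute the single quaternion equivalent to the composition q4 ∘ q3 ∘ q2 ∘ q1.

q2 · q1 = 0.5449 - 0.5991i - 0.3141j + 0.4953k
q3 · q2 · q1 = 0.9749 - 0.0512i + 0.0934j + 0.1951k
q4 · q3 · q2 · q1 = 0.8001 - 0.4091i - 0.159j + 0.4087k
0.8001 - 0.4091i - 0.159j + 0.4087k


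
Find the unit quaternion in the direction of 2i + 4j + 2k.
0.4082i + 0.8165j + 0.4082k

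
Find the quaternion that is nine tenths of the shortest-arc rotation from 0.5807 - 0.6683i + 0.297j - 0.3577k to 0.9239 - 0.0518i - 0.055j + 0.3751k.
0.942 - 0.1323i - 0.0146j + 0.3082k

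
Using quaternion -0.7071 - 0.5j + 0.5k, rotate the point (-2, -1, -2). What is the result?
(-2.121, 1.914, 0.914)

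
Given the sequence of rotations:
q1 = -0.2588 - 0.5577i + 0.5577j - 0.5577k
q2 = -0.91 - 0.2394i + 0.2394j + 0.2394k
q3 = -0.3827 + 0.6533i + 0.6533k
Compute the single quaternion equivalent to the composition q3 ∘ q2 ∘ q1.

q2 · q1 = 0.102 + 0.3024i - 0.8365j + 0.4456k
q3 · q2 · q1 = -0.5277 + 0.4974i + 0.2266j - 0.6504k
-0.5277 + 0.4974i + 0.2266j - 0.6504k


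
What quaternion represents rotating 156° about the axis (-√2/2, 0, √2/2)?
0.2079 - 0.6917i + 0.6917k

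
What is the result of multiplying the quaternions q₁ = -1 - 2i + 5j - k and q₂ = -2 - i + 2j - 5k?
-15 - 18i - 21j + 8k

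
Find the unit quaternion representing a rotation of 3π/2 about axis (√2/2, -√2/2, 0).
-0.7071 + 0.5i - 0.5j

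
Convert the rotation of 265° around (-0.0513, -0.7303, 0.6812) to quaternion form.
-0.6756 - 0.0378i - 0.5384j + 0.5022k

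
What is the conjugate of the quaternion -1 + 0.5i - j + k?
-1 - 0.5i + j - k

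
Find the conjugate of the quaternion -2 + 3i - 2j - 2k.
-2 - 3i + 2j + 2k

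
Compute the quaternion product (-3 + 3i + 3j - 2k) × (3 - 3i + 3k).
6 + 27i + 6j - 6k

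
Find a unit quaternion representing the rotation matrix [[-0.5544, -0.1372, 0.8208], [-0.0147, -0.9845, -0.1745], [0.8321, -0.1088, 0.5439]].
0.0349 + 0.4707i - 0.0807j + 0.8779k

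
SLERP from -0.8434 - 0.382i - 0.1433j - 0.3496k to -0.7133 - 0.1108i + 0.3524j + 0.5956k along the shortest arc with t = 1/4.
-0.9292 - 0.3542i - 0.0092j - 0.1054k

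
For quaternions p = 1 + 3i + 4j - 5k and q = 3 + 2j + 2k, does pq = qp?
No: pq = 5 + 27i + 8j - 7k ≠ 5 - 9i + 20j - 19k = qp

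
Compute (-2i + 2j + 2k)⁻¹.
0.1667i - 0.1667j - 0.1667k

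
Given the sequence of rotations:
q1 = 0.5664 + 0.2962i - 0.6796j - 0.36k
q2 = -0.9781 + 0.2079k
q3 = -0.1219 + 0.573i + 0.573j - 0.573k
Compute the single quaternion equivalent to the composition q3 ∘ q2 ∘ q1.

q2 · q1 = -0.4792 - 0.1484i + 0.7263j + 0.4699k
q3 · q2 · q1 = -0.0035 + 0.4289i - 0.5473j + 0.7185k
-0.0035 + 0.4289i - 0.5473j + 0.7185k


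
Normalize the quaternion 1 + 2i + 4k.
0.2182 + 0.4364i + 0.8729k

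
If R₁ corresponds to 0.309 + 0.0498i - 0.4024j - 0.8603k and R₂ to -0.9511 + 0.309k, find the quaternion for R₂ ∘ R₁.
-0.0281 + 0.077i + 0.3981j + 0.9137k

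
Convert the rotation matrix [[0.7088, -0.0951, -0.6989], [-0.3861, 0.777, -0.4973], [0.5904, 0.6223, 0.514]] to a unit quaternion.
0.866 + 0.3232i - 0.3722j - 0.084k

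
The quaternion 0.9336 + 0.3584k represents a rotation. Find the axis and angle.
axis = (0, 0, 1), θ = 42°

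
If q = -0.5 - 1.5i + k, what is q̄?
-0.5 + 1.5i - k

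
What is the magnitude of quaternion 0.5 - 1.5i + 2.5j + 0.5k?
3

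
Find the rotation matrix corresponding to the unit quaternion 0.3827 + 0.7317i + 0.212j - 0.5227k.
[[0.3637, 0.7103, -0.6027], [-0.0898, -0.6172, -0.7817], [-0.9272, 0.3384, -0.1607]]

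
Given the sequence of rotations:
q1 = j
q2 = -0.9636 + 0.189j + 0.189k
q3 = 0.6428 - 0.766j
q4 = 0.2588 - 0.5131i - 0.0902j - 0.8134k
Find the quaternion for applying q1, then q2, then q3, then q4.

q2 · q1 = -0.189 - 0.189i - 0.9636j
q3 · q2 · q1 = -0.8596 - 0.1215i - 0.4746j - 0.1448k
q4 · q3 · q2 · q1 = -0.4454 + 0.0366i - 0.0208j + 0.8943k
-0.4454 + 0.0366i - 0.0208j + 0.8943k


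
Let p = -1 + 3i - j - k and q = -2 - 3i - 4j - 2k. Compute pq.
5 - 5i + 15j - 11k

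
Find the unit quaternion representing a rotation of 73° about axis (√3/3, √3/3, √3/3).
0.8039 + 0.3434i + 0.3434j + 0.3434k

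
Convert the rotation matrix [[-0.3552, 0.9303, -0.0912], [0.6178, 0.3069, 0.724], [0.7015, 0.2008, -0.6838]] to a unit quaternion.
-0.2588 + 0.5054i + 0.7658j + 0.3019k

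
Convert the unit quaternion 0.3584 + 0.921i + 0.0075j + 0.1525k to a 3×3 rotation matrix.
[[0.9534, -0.0955, 0.2863], [0.1231, -0.743, -0.6579], [0.2755, 0.6625, -0.6966]]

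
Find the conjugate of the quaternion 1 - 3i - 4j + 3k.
1 + 3i + 4j - 3k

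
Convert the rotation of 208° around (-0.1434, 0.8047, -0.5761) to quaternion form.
-0.2419 - 0.1391i + 0.7808j - 0.559k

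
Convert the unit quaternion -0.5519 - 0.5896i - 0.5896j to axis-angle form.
axis = (-√2/2, -√2/2, 0), θ = 247°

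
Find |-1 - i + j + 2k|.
√7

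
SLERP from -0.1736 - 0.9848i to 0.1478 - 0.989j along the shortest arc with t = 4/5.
-0.1925 - 0.2996i + 0.9344j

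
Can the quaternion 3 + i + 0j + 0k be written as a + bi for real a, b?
Yes. The quaternion 3 + i has j- and k-coefficients y = z = 0, so it lies in the complex subalgebra spanned by 1 and i.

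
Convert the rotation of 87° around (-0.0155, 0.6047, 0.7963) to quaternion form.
0.7254 - 0.0107i + 0.4162j + 0.5481k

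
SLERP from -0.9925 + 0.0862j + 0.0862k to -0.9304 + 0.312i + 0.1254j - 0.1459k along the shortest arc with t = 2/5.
-0.9863 + 0.1276i + 0.1039j - 0.0071k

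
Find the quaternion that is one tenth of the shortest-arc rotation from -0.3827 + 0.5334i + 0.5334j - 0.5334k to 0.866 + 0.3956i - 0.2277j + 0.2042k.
-0.4744 + 0.4542i + 0.5347j - 0.5317k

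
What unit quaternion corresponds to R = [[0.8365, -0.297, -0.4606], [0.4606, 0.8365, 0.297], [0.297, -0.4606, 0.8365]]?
0.9367 - 0.2022i - 0.2022j + 0.2022k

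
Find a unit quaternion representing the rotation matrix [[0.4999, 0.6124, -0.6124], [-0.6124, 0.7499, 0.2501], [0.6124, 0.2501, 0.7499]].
0.866 - 0.3536j - 0.3536k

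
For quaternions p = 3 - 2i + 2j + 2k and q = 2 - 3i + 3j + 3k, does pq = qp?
Yes: pq = qp = -12 - 13i + 13j + 13k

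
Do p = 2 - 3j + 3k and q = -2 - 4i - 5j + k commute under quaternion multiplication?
No: pq = -22 + 4i - 16j - 16k ≠ -22 - 20i + 8j + 8k = qp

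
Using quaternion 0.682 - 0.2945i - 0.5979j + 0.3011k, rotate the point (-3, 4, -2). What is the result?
(1.44, 0.209, -5.185)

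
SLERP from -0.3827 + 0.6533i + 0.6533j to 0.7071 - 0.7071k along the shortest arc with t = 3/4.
-0.7336 + 0.2162i + 0.2162j + 0.607k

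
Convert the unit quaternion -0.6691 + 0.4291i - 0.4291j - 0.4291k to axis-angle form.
axis = (√3/3, -√3/3, -√3/3), θ = 264°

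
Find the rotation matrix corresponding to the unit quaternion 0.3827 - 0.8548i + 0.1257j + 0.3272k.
[[0.7543, -0.4653, -0.4632], [0.0355, -0.6755, 0.7365], [-0.6556, -0.572, -0.493]]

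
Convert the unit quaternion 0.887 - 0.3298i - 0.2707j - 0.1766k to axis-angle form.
axis = (-0.7142, -0.5862, -0.3824), θ = 55°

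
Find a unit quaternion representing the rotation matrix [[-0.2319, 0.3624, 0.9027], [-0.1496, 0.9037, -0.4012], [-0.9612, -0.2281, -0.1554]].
0.6157 + 0.0703i + 0.7568j - 0.2079k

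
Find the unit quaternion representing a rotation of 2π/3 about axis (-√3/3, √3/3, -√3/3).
0.5 - 0.5i + 0.5j - 0.5k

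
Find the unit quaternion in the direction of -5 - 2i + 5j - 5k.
-0.5625 - 0.225i + 0.5625j - 0.5625k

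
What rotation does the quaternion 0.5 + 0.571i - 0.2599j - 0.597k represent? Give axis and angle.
axis = (0.6593, -0.3001, -0.6894), θ = 2π/3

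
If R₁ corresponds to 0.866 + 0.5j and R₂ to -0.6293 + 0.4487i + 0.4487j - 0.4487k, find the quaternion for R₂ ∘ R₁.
-0.7693 + 0.6129i + 0.0739j - 0.1642k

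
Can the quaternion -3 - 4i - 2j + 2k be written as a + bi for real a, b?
No. The quaternion -3 - 4i - 2j + 2k has j-coefficient y = -2 and k-coefficient z = 2, not both zero, so it does not lie in the complex subalgebra spanned by 1 and i.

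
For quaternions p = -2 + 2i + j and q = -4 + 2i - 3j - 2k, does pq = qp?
No: pq = 7 - 14i + 6j - 4k ≠ 7 - 10i - 2j + 12k = qp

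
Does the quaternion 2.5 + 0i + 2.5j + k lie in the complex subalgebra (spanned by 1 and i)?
No. The quaternion 2.5 + 2.5j + k has j-coefficient y = 2.5 and k-coefficient z = 1, not both zero, so it does not lie in the complex subalgebra spanned by 1 and i.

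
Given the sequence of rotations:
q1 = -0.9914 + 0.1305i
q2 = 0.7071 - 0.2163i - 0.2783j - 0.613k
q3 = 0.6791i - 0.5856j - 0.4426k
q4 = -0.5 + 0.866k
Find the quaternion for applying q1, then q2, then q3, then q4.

q2 · q1 = -0.6728 + 0.3067i + 0.1959j + 0.644k
q3 · q2 · q1 = 0.1915 - 0.7473i - 0.1791j + 0.6104k
q4 · q3 · q2 · q1 = -0.6244 + 0.5288i - 0.5576j - 0.1394k
-0.6244 + 0.5288i - 0.5576j - 0.1394k


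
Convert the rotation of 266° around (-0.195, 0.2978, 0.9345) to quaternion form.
-0.682 - 0.1426i + 0.2178j + 0.6835k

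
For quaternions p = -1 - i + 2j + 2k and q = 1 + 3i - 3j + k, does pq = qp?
No: pq = 6 + 4i + 12j - 2k ≠ 6 - 12i - 2j + 4k = qp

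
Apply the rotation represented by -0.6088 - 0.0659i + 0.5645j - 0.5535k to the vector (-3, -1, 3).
(-0.345, -4.293, -0.674)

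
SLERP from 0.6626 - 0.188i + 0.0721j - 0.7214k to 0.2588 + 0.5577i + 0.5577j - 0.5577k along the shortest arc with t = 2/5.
0.5697 + 0.1338i + 0.3098j - 0.7494k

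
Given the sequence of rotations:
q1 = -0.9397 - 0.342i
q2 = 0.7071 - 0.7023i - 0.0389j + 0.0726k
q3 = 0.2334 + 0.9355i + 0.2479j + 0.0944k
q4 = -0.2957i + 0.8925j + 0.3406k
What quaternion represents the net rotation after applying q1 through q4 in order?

q2 · q1 = -0.9046 + 0.4181i + 0.0117j - 0.0815k
q3 · q2 · q1 = -0.5975 - 0.77i - 0.1058j - 0.1971k
q4 · q3 · q2 · q1 = -0.0661 + 0.0368i - 0.8538j + 0.515k
-0.0661 + 0.0368i - 0.8538j + 0.515k


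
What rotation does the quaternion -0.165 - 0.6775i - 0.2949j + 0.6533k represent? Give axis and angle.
axis = (-0.6869, -0.299, 0.6624), θ = 199°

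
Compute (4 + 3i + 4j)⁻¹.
0.0976 - 0.0732i - 0.0976j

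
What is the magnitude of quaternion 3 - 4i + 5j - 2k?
√54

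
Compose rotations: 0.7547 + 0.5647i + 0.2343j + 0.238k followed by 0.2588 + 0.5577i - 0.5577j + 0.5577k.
-0.1217 + 0.3036i - 0.1781j + 0.9281k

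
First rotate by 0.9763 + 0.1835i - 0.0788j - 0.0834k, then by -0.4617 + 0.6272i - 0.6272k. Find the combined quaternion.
-0.6182 + 0.4782i - 0.0264j - 0.6233k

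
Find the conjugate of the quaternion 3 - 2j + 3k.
3 + 2j - 3k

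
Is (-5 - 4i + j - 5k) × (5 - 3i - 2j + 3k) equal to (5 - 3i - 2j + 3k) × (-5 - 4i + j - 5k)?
No: pq = -20 - 12i + 42j - 29k ≠ -20 + 2i - 12j - 51k = qp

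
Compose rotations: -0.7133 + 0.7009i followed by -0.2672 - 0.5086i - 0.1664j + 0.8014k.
0.5471 + 0.1755i + 0.6804j - 0.455k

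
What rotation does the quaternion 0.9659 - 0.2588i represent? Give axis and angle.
axis = (-1, 0, 0), θ = π/6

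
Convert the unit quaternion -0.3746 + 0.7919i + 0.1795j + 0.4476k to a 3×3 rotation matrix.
[[0.5349, 0.6196, 0.5744], [-0.051, -0.6549, 0.754], [0.8434, -0.4326, -0.3187]]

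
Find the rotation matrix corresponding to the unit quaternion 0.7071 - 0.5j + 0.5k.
[[0, -0.7071, -0.7071], [0.7071, 0.5, -0.5], [0.7071, -0.5, 0.5]]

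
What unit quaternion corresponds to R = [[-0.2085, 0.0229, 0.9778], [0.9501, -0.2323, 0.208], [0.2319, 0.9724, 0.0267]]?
0.3827 + 0.4993i + 0.4872j + 0.6057k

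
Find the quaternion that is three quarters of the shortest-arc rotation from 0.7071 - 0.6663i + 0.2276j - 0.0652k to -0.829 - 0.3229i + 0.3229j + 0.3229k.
0.9324 + 0.0585i - 0.2004j - 0.2952k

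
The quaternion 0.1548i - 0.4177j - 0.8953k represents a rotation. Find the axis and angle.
axis = (0.1548, -0.4177, -0.8953), θ = π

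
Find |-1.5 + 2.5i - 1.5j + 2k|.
3.841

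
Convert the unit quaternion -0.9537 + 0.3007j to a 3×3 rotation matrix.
[[0.8192, 0, -0.5736], [0, 1, 0], [0.5736, 0, 0.8192]]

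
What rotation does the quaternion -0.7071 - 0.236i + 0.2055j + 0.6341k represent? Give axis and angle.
axis = (-0.3338, 0.2906, 0.8967), θ = 3π/2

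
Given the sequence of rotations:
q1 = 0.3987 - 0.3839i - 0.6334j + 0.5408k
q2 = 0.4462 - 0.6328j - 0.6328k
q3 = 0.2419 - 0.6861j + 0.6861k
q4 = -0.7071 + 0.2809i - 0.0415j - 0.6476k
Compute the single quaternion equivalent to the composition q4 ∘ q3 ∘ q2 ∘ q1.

q2 · q1 = 0.1193 - 0.9143i - 0.292j - 0.2539k
q3 · q2 · q1 = 0.0027 + 0.1534i - 0.7798j - 0.6069k
q4 · q3 · q2 · q1 = -0.4704 - 0.5875i + 0.6224j + 0.2147k
-0.4704 - 0.5875i + 0.6224j + 0.2147k


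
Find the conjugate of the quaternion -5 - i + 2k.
-5 + i - 2k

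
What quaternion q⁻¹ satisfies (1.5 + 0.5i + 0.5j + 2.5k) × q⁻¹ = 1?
0.1667 - 0.0556i - 0.0556j - 0.2778k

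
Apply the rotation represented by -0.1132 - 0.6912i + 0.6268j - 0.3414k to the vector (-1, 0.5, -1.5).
(-0.948, 1.572, 0.362)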